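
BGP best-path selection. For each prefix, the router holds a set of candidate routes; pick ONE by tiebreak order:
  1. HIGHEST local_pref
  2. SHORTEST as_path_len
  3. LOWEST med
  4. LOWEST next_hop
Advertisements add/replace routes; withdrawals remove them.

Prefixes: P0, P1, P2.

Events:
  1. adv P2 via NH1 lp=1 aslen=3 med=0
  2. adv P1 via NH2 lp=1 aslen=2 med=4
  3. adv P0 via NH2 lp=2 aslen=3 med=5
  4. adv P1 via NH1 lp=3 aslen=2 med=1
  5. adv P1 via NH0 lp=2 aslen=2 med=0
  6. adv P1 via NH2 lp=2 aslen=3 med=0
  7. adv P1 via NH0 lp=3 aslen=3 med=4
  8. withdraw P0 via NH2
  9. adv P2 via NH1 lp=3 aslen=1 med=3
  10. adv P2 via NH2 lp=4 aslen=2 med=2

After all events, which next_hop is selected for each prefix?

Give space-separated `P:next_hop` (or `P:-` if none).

Answer: P0:- P1:NH1 P2:NH2

Derivation:
Op 1: best P0=- P1=- P2=NH1
Op 2: best P0=- P1=NH2 P2=NH1
Op 3: best P0=NH2 P1=NH2 P2=NH1
Op 4: best P0=NH2 P1=NH1 P2=NH1
Op 5: best P0=NH2 P1=NH1 P2=NH1
Op 6: best P0=NH2 P1=NH1 P2=NH1
Op 7: best P0=NH2 P1=NH1 P2=NH1
Op 8: best P0=- P1=NH1 P2=NH1
Op 9: best P0=- P1=NH1 P2=NH1
Op 10: best P0=- P1=NH1 P2=NH2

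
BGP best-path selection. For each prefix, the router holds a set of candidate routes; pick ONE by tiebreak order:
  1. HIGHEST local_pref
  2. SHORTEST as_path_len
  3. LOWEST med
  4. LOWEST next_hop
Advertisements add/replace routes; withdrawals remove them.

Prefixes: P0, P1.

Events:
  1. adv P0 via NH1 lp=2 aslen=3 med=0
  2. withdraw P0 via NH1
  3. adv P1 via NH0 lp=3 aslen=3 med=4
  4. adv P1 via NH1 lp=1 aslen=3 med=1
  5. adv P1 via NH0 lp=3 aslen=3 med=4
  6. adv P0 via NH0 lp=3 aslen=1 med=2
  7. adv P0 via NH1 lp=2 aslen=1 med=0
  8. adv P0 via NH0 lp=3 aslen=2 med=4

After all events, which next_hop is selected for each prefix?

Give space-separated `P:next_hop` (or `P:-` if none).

Op 1: best P0=NH1 P1=-
Op 2: best P0=- P1=-
Op 3: best P0=- P1=NH0
Op 4: best P0=- P1=NH0
Op 5: best P0=- P1=NH0
Op 6: best P0=NH0 P1=NH0
Op 7: best P0=NH0 P1=NH0
Op 8: best P0=NH0 P1=NH0

Answer: P0:NH0 P1:NH0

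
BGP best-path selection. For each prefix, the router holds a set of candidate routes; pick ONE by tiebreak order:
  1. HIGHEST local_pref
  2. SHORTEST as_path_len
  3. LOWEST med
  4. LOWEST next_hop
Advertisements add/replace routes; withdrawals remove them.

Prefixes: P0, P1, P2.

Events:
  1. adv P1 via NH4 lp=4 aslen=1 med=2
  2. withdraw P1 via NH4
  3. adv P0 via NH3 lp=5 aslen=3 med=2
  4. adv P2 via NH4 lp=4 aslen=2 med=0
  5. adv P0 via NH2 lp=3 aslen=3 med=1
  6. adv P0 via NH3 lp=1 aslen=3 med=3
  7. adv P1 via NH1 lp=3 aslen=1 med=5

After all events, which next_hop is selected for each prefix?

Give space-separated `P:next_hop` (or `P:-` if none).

Answer: P0:NH2 P1:NH1 P2:NH4

Derivation:
Op 1: best P0=- P1=NH4 P2=-
Op 2: best P0=- P1=- P2=-
Op 3: best P0=NH3 P1=- P2=-
Op 4: best P0=NH3 P1=- P2=NH4
Op 5: best P0=NH3 P1=- P2=NH4
Op 6: best P0=NH2 P1=- P2=NH4
Op 7: best P0=NH2 P1=NH1 P2=NH4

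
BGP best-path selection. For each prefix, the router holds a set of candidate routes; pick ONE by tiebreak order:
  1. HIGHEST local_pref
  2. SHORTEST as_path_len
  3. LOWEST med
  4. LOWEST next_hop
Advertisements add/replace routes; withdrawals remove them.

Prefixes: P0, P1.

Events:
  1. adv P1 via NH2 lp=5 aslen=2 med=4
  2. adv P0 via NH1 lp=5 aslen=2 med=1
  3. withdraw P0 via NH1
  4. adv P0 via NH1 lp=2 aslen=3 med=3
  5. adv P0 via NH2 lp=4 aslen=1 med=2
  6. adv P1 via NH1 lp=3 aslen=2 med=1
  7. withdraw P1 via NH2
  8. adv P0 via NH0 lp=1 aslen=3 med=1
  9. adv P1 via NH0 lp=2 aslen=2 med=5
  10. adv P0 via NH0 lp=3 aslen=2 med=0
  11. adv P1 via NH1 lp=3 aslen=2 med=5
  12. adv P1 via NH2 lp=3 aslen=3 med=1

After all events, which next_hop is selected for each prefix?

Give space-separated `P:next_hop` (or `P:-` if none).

Op 1: best P0=- P1=NH2
Op 2: best P0=NH1 P1=NH2
Op 3: best P0=- P1=NH2
Op 4: best P0=NH1 P1=NH2
Op 5: best P0=NH2 P1=NH2
Op 6: best P0=NH2 P1=NH2
Op 7: best P0=NH2 P1=NH1
Op 8: best P0=NH2 P1=NH1
Op 9: best P0=NH2 P1=NH1
Op 10: best P0=NH2 P1=NH1
Op 11: best P0=NH2 P1=NH1
Op 12: best P0=NH2 P1=NH1

Answer: P0:NH2 P1:NH1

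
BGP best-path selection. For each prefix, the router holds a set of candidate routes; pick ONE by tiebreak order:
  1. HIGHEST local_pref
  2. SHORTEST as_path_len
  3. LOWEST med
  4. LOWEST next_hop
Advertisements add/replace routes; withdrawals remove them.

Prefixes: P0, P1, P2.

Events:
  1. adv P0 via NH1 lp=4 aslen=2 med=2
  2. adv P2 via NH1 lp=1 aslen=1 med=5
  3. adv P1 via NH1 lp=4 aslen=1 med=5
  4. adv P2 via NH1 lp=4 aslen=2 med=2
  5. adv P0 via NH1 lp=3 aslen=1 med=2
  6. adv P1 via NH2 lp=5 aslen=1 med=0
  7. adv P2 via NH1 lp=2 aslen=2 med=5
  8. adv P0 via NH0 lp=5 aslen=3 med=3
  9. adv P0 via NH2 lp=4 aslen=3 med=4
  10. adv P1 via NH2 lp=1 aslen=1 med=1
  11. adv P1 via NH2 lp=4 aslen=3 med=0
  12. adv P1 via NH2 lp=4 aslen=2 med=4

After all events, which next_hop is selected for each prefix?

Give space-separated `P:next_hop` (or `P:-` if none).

Answer: P0:NH0 P1:NH1 P2:NH1

Derivation:
Op 1: best P0=NH1 P1=- P2=-
Op 2: best P0=NH1 P1=- P2=NH1
Op 3: best P0=NH1 P1=NH1 P2=NH1
Op 4: best P0=NH1 P1=NH1 P2=NH1
Op 5: best P0=NH1 P1=NH1 P2=NH1
Op 6: best P0=NH1 P1=NH2 P2=NH1
Op 7: best P0=NH1 P1=NH2 P2=NH1
Op 8: best P0=NH0 P1=NH2 P2=NH1
Op 9: best P0=NH0 P1=NH2 P2=NH1
Op 10: best P0=NH0 P1=NH1 P2=NH1
Op 11: best P0=NH0 P1=NH1 P2=NH1
Op 12: best P0=NH0 P1=NH1 P2=NH1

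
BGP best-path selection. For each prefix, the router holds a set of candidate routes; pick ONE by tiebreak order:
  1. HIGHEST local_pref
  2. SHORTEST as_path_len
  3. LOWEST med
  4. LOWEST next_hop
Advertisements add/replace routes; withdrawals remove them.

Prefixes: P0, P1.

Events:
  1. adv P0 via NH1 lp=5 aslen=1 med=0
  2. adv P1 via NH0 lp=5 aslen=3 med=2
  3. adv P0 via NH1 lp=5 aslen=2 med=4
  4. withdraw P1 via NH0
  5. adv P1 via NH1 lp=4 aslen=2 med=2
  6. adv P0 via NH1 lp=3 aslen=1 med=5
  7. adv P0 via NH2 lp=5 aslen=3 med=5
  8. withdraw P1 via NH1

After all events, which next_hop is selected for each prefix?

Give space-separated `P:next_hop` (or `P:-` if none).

Op 1: best P0=NH1 P1=-
Op 2: best P0=NH1 P1=NH0
Op 3: best P0=NH1 P1=NH0
Op 4: best P0=NH1 P1=-
Op 5: best P0=NH1 P1=NH1
Op 6: best P0=NH1 P1=NH1
Op 7: best P0=NH2 P1=NH1
Op 8: best P0=NH2 P1=-

Answer: P0:NH2 P1:-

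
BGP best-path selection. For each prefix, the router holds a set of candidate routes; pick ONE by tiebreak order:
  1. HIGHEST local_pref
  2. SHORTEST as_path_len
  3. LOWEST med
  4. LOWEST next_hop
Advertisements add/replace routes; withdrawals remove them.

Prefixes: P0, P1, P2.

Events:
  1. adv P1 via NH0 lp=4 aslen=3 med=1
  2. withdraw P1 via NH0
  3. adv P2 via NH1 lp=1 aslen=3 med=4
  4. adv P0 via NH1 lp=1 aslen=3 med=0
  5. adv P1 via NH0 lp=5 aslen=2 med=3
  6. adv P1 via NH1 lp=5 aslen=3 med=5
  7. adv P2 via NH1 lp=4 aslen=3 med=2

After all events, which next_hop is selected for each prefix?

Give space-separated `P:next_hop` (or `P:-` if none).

Op 1: best P0=- P1=NH0 P2=-
Op 2: best P0=- P1=- P2=-
Op 3: best P0=- P1=- P2=NH1
Op 4: best P0=NH1 P1=- P2=NH1
Op 5: best P0=NH1 P1=NH0 P2=NH1
Op 6: best P0=NH1 P1=NH0 P2=NH1
Op 7: best P0=NH1 P1=NH0 P2=NH1

Answer: P0:NH1 P1:NH0 P2:NH1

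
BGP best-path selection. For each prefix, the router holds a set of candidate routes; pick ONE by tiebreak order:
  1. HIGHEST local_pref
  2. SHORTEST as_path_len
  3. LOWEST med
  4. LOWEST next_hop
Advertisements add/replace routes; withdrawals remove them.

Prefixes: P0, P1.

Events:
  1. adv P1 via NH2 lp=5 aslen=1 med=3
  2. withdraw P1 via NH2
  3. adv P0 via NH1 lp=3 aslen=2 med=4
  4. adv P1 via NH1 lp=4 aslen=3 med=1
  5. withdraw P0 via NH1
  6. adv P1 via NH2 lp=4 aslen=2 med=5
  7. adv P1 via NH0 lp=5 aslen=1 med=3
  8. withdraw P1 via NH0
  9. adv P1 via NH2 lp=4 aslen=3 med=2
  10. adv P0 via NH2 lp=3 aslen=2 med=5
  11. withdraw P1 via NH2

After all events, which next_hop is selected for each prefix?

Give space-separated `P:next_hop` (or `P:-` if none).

Answer: P0:NH2 P1:NH1

Derivation:
Op 1: best P0=- P1=NH2
Op 2: best P0=- P1=-
Op 3: best P0=NH1 P1=-
Op 4: best P0=NH1 P1=NH1
Op 5: best P0=- P1=NH1
Op 6: best P0=- P1=NH2
Op 7: best P0=- P1=NH0
Op 8: best P0=- P1=NH2
Op 9: best P0=- P1=NH1
Op 10: best P0=NH2 P1=NH1
Op 11: best P0=NH2 P1=NH1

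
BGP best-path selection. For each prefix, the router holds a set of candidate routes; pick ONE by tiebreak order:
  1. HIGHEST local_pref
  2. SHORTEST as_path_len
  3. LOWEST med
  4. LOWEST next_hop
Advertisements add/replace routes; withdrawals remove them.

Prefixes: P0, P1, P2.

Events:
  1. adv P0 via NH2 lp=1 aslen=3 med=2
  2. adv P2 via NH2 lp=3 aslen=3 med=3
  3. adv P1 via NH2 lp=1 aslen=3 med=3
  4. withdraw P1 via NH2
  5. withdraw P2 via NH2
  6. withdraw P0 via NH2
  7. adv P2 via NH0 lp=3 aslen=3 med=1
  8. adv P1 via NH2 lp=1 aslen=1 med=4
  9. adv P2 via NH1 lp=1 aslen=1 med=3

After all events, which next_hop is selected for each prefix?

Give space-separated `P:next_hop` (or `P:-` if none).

Answer: P0:- P1:NH2 P2:NH0

Derivation:
Op 1: best P0=NH2 P1=- P2=-
Op 2: best P0=NH2 P1=- P2=NH2
Op 3: best P0=NH2 P1=NH2 P2=NH2
Op 4: best P0=NH2 P1=- P2=NH2
Op 5: best P0=NH2 P1=- P2=-
Op 6: best P0=- P1=- P2=-
Op 7: best P0=- P1=- P2=NH0
Op 8: best P0=- P1=NH2 P2=NH0
Op 9: best P0=- P1=NH2 P2=NH0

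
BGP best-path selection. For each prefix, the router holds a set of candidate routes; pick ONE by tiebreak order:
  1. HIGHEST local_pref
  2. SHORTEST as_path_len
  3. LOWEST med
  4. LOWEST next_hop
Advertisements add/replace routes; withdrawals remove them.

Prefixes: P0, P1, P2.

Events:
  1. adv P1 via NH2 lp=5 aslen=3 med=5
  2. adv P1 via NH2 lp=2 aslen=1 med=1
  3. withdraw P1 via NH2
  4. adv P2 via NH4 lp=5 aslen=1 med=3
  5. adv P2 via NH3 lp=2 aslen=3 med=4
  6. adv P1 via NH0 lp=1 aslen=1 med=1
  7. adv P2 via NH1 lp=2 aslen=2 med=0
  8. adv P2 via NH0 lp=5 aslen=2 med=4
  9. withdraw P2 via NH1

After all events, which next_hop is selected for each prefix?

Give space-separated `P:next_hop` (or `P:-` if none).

Answer: P0:- P1:NH0 P2:NH4

Derivation:
Op 1: best P0=- P1=NH2 P2=-
Op 2: best P0=- P1=NH2 P2=-
Op 3: best P0=- P1=- P2=-
Op 4: best P0=- P1=- P2=NH4
Op 5: best P0=- P1=- P2=NH4
Op 6: best P0=- P1=NH0 P2=NH4
Op 7: best P0=- P1=NH0 P2=NH4
Op 8: best P0=- P1=NH0 P2=NH4
Op 9: best P0=- P1=NH0 P2=NH4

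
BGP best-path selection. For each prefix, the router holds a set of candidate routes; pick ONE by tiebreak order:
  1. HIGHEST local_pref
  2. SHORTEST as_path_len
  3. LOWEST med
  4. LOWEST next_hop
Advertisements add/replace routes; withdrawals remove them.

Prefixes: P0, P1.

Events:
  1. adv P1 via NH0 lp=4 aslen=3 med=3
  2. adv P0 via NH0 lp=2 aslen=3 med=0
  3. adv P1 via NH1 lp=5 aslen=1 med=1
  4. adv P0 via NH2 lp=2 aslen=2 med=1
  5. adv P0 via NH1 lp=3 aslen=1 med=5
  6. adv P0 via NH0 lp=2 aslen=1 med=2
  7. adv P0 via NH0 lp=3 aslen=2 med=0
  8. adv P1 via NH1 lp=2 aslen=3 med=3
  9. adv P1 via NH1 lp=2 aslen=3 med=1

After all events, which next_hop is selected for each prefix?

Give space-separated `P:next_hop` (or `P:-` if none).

Op 1: best P0=- P1=NH0
Op 2: best P0=NH0 P1=NH0
Op 3: best P0=NH0 P1=NH1
Op 4: best P0=NH2 P1=NH1
Op 5: best P0=NH1 P1=NH1
Op 6: best P0=NH1 P1=NH1
Op 7: best P0=NH1 P1=NH1
Op 8: best P0=NH1 P1=NH0
Op 9: best P0=NH1 P1=NH0

Answer: P0:NH1 P1:NH0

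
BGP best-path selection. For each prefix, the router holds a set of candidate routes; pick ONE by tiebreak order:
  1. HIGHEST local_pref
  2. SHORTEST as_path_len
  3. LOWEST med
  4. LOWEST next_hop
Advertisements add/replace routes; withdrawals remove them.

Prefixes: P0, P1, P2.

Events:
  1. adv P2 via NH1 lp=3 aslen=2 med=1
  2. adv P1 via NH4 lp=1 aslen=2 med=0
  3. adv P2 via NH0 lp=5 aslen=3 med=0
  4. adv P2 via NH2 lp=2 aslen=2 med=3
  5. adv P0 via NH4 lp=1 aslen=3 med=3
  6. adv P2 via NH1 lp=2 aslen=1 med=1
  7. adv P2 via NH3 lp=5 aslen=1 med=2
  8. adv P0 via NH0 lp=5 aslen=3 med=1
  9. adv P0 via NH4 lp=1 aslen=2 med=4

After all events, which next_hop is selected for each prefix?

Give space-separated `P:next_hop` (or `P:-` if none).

Op 1: best P0=- P1=- P2=NH1
Op 2: best P0=- P1=NH4 P2=NH1
Op 3: best P0=- P1=NH4 P2=NH0
Op 4: best P0=- P1=NH4 P2=NH0
Op 5: best P0=NH4 P1=NH4 P2=NH0
Op 6: best P0=NH4 P1=NH4 P2=NH0
Op 7: best P0=NH4 P1=NH4 P2=NH3
Op 8: best P0=NH0 P1=NH4 P2=NH3
Op 9: best P0=NH0 P1=NH4 P2=NH3

Answer: P0:NH0 P1:NH4 P2:NH3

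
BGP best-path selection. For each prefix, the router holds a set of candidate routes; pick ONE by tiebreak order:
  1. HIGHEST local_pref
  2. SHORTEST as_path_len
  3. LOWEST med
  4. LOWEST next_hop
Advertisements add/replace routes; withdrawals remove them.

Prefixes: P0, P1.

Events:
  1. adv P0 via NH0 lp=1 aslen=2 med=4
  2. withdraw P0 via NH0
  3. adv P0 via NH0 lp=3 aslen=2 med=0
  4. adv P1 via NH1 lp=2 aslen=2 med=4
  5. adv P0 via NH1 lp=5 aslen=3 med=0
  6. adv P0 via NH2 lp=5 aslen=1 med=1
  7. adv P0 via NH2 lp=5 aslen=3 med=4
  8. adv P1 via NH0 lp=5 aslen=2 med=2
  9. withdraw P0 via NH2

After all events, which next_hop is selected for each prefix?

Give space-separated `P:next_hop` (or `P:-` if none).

Answer: P0:NH1 P1:NH0

Derivation:
Op 1: best P0=NH0 P1=-
Op 2: best P0=- P1=-
Op 3: best P0=NH0 P1=-
Op 4: best P0=NH0 P1=NH1
Op 5: best P0=NH1 P1=NH1
Op 6: best P0=NH2 P1=NH1
Op 7: best P0=NH1 P1=NH1
Op 8: best P0=NH1 P1=NH0
Op 9: best P0=NH1 P1=NH0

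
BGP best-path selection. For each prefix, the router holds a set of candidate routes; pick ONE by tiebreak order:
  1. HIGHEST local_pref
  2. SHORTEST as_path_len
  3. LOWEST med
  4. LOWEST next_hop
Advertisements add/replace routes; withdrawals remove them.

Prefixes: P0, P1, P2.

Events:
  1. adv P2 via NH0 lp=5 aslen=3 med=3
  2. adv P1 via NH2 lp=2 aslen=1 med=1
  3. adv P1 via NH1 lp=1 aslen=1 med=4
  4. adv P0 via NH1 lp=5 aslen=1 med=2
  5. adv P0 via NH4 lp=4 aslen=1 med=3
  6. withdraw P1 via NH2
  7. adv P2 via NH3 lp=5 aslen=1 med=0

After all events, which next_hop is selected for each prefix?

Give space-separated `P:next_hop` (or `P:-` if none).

Op 1: best P0=- P1=- P2=NH0
Op 2: best P0=- P1=NH2 P2=NH0
Op 3: best P0=- P1=NH2 P2=NH0
Op 4: best P0=NH1 P1=NH2 P2=NH0
Op 5: best P0=NH1 P1=NH2 P2=NH0
Op 6: best P0=NH1 P1=NH1 P2=NH0
Op 7: best P0=NH1 P1=NH1 P2=NH3

Answer: P0:NH1 P1:NH1 P2:NH3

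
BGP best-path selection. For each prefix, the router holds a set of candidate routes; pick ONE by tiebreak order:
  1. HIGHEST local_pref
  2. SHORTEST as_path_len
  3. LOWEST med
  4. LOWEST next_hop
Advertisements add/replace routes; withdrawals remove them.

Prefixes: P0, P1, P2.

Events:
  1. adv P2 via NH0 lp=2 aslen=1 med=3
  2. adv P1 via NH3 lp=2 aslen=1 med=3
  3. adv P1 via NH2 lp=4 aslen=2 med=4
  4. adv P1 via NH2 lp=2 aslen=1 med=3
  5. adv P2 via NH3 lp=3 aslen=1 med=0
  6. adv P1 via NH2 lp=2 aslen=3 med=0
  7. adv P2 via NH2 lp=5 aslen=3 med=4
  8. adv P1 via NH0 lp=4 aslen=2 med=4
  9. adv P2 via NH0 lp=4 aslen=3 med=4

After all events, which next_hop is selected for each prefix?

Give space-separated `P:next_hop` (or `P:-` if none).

Answer: P0:- P1:NH0 P2:NH2

Derivation:
Op 1: best P0=- P1=- P2=NH0
Op 2: best P0=- P1=NH3 P2=NH0
Op 3: best P0=- P1=NH2 P2=NH0
Op 4: best P0=- P1=NH2 P2=NH0
Op 5: best P0=- P1=NH2 P2=NH3
Op 6: best P0=- P1=NH3 P2=NH3
Op 7: best P0=- P1=NH3 P2=NH2
Op 8: best P0=- P1=NH0 P2=NH2
Op 9: best P0=- P1=NH0 P2=NH2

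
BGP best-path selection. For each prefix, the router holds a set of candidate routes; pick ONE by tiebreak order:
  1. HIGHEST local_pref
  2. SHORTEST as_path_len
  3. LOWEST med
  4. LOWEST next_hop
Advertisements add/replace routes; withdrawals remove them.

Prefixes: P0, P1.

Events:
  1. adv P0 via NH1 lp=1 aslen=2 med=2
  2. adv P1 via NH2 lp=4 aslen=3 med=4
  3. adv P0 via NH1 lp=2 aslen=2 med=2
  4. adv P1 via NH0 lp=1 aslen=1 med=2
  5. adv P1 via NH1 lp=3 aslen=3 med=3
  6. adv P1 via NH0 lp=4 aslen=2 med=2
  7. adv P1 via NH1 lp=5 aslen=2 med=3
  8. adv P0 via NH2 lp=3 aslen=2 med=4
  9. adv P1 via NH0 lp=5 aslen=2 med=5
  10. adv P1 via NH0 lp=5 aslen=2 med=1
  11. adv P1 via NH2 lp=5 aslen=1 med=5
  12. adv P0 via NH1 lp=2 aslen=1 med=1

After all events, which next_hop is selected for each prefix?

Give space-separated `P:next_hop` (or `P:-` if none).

Answer: P0:NH2 P1:NH2

Derivation:
Op 1: best P0=NH1 P1=-
Op 2: best P0=NH1 P1=NH2
Op 3: best P0=NH1 P1=NH2
Op 4: best P0=NH1 P1=NH2
Op 5: best P0=NH1 P1=NH2
Op 6: best P0=NH1 P1=NH0
Op 7: best P0=NH1 P1=NH1
Op 8: best P0=NH2 P1=NH1
Op 9: best P0=NH2 P1=NH1
Op 10: best P0=NH2 P1=NH0
Op 11: best P0=NH2 P1=NH2
Op 12: best P0=NH2 P1=NH2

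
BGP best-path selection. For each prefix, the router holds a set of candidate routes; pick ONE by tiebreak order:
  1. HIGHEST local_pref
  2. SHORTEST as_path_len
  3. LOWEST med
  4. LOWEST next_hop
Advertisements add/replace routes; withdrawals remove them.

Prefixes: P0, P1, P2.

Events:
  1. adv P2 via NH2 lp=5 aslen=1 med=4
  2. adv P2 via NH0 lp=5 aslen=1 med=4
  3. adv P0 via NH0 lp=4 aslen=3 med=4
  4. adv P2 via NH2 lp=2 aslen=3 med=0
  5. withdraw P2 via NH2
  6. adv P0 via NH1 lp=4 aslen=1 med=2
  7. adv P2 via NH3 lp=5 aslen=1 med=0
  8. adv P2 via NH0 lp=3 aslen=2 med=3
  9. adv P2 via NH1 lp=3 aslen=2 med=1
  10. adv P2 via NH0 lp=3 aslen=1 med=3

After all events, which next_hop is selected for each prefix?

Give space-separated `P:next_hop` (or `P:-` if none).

Answer: P0:NH1 P1:- P2:NH3

Derivation:
Op 1: best P0=- P1=- P2=NH2
Op 2: best P0=- P1=- P2=NH0
Op 3: best P0=NH0 P1=- P2=NH0
Op 4: best P0=NH0 P1=- P2=NH0
Op 5: best P0=NH0 P1=- P2=NH0
Op 6: best P0=NH1 P1=- P2=NH0
Op 7: best P0=NH1 P1=- P2=NH3
Op 8: best P0=NH1 P1=- P2=NH3
Op 9: best P0=NH1 P1=- P2=NH3
Op 10: best P0=NH1 P1=- P2=NH3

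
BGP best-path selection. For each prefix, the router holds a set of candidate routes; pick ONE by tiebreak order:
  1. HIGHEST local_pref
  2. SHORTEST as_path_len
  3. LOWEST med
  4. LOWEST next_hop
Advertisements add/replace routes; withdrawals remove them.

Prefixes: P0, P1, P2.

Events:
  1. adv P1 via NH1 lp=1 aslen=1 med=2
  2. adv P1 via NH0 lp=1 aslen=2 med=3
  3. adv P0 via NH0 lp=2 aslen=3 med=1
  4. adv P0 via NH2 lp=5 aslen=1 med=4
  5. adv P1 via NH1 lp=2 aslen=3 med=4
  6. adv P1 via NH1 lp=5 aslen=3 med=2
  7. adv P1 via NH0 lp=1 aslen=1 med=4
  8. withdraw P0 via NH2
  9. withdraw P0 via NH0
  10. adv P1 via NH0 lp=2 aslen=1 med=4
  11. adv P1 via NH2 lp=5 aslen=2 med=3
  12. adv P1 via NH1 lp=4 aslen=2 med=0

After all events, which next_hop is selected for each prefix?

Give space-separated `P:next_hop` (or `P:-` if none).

Op 1: best P0=- P1=NH1 P2=-
Op 2: best P0=- P1=NH1 P2=-
Op 3: best P0=NH0 P1=NH1 P2=-
Op 4: best P0=NH2 P1=NH1 P2=-
Op 5: best P0=NH2 P1=NH1 P2=-
Op 6: best P0=NH2 P1=NH1 P2=-
Op 7: best P0=NH2 P1=NH1 P2=-
Op 8: best P0=NH0 P1=NH1 P2=-
Op 9: best P0=- P1=NH1 P2=-
Op 10: best P0=- P1=NH1 P2=-
Op 11: best P0=- P1=NH2 P2=-
Op 12: best P0=- P1=NH2 P2=-

Answer: P0:- P1:NH2 P2:-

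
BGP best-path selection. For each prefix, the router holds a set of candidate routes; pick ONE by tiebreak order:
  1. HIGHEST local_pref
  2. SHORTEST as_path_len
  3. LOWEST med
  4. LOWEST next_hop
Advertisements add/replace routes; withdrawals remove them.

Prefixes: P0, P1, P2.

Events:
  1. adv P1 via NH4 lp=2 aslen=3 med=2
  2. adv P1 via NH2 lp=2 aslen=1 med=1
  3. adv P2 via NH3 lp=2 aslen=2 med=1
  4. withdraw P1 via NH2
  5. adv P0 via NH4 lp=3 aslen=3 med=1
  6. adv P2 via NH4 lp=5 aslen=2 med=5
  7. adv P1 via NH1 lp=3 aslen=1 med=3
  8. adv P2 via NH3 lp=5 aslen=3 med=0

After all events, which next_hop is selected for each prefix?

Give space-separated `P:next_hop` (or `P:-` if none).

Op 1: best P0=- P1=NH4 P2=-
Op 2: best P0=- P1=NH2 P2=-
Op 3: best P0=- P1=NH2 P2=NH3
Op 4: best P0=- P1=NH4 P2=NH3
Op 5: best P0=NH4 P1=NH4 P2=NH3
Op 6: best P0=NH4 P1=NH4 P2=NH4
Op 7: best P0=NH4 P1=NH1 P2=NH4
Op 8: best P0=NH4 P1=NH1 P2=NH4

Answer: P0:NH4 P1:NH1 P2:NH4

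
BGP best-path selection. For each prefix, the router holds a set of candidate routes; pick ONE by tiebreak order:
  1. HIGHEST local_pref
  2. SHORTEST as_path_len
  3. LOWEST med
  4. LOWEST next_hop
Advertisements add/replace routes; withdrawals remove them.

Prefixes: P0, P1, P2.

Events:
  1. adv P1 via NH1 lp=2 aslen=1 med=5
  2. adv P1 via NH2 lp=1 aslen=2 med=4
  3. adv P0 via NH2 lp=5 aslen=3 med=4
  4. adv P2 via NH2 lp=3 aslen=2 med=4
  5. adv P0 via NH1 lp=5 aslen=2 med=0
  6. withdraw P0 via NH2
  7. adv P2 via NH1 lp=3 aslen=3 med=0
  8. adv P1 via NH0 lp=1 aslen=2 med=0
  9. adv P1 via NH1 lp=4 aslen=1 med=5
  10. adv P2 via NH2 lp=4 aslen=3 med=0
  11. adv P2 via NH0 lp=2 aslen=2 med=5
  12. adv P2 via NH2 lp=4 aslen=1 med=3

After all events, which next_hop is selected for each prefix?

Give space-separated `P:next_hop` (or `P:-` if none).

Answer: P0:NH1 P1:NH1 P2:NH2

Derivation:
Op 1: best P0=- P1=NH1 P2=-
Op 2: best P0=- P1=NH1 P2=-
Op 3: best P0=NH2 P1=NH1 P2=-
Op 4: best P0=NH2 P1=NH1 P2=NH2
Op 5: best P0=NH1 P1=NH1 P2=NH2
Op 6: best P0=NH1 P1=NH1 P2=NH2
Op 7: best P0=NH1 P1=NH1 P2=NH2
Op 8: best P0=NH1 P1=NH1 P2=NH2
Op 9: best P0=NH1 P1=NH1 P2=NH2
Op 10: best P0=NH1 P1=NH1 P2=NH2
Op 11: best P0=NH1 P1=NH1 P2=NH2
Op 12: best P0=NH1 P1=NH1 P2=NH2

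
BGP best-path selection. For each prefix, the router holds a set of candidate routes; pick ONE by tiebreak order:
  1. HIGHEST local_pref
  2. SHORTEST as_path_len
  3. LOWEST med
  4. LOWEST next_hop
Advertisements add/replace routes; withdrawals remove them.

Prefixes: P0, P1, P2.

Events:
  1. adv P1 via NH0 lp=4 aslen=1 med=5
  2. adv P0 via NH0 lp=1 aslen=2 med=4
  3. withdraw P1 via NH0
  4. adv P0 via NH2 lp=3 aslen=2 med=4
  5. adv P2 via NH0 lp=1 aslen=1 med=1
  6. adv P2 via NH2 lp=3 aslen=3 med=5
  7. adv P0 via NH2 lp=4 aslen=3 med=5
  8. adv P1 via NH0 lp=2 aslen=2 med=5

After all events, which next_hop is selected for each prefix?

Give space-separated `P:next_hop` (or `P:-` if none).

Op 1: best P0=- P1=NH0 P2=-
Op 2: best P0=NH0 P1=NH0 P2=-
Op 3: best P0=NH0 P1=- P2=-
Op 4: best P0=NH2 P1=- P2=-
Op 5: best P0=NH2 P1=- P2=NH0
Op 6: best P0=NH2 P1=- P2=NH2
Op 7: best P0=NH2 P1=- P2=NH2
Op 8: best P0=NH2 P1=NH0 P2=NH2

Answer: P0:NH2 P1:NH0 P2:NH2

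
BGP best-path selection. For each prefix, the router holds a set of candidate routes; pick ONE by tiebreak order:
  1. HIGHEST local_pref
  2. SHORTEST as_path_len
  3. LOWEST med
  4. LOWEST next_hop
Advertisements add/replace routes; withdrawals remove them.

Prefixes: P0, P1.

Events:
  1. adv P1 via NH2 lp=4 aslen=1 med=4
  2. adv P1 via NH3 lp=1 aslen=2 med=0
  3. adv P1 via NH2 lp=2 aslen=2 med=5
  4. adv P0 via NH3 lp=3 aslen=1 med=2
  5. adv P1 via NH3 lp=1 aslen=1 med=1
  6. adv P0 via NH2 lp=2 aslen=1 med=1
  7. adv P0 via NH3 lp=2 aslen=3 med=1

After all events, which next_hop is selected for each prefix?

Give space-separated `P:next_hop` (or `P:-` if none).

Op 1: best P0=- P1=NH2
Op 2: best P0=- P1=NH2
Op 3: best P0=- P1=NH2
Op 4: best P0=NH3 P1=NH2
Op 5: best P0=NH3 P1=NH2
Op 6: best P0=NH3 P1=NH2
Op 7: best P0=NH2 P1=NH2

Answer: P0:NH2 P1:NH2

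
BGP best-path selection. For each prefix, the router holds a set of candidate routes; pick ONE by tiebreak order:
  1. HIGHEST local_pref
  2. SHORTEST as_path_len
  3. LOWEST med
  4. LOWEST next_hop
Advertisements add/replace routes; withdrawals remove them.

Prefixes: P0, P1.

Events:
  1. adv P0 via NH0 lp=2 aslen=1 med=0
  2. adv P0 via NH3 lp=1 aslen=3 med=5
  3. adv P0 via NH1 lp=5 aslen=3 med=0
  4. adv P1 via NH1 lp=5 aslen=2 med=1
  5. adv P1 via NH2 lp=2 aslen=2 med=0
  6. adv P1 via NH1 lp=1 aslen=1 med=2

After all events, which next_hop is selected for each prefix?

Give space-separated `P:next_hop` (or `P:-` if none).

Answer: P0:NH1 P1:NH2

Derivation:
Op 1: best P0=NH0 P1=-
Op 2: best P0=NH0 P1=-
Op 3: best P0=NH1 P1=-
Op 4: best P0=NH1 P1=NH1
Op 5: best P0=NH1 P1=NH1
Op 6: best P0=NH1 P1=NH2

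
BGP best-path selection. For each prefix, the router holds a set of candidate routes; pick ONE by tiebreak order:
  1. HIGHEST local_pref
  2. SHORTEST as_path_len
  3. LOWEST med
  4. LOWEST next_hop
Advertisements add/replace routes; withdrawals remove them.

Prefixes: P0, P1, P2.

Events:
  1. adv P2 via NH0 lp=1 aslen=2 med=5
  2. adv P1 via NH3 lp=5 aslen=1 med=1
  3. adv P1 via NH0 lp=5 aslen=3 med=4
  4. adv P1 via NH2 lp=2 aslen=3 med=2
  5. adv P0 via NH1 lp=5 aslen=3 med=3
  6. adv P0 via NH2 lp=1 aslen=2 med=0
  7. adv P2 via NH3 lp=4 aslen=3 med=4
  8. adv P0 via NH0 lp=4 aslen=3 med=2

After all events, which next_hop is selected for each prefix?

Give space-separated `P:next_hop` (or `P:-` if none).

Answer: P0:NH1 P1:NH3 P2:NH3

Derivation:
Op 1: best P0=- P1=- P2=NH0
Op 2: best P0=- P1=NH3 P2=NH0
Op 3: best P0=- P1=NH3 P2=NH0
Op 4: best P0=- P1=NH3 P2=NH0
Op 5: best P0=NH1 P1=NH3 P2=NH0
Op 6: best P0=NH1 P1=NH3 P2=NH0
Op 7: best P0=NH1 P1=NH3 P2=NH3
Op 8: best P0=NH1 P1=NH3 P2=NH3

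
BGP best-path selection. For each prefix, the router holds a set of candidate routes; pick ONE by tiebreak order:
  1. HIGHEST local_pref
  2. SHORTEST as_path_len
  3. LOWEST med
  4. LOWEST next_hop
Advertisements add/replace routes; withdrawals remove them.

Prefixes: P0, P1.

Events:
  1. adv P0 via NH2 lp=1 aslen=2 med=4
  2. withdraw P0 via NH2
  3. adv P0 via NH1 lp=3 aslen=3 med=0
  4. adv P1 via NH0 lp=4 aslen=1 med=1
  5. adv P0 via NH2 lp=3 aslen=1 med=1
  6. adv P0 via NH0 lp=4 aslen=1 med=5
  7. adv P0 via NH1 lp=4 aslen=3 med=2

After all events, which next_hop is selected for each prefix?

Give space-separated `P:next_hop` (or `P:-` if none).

Op 1: best P0=NH2 P1=-
Op 2: best P0=- P1=-
Op 3: best P0=NH1 P1=-
Op 4: best P0=NH1 P1=NH0
Op 5: best P0=NH2 P1=NH0
Op 6: best P0=NH0 P1=NH0
Op 7: best P0=NH0 P1=NH0

Answer: P0:NH0 P1:NH0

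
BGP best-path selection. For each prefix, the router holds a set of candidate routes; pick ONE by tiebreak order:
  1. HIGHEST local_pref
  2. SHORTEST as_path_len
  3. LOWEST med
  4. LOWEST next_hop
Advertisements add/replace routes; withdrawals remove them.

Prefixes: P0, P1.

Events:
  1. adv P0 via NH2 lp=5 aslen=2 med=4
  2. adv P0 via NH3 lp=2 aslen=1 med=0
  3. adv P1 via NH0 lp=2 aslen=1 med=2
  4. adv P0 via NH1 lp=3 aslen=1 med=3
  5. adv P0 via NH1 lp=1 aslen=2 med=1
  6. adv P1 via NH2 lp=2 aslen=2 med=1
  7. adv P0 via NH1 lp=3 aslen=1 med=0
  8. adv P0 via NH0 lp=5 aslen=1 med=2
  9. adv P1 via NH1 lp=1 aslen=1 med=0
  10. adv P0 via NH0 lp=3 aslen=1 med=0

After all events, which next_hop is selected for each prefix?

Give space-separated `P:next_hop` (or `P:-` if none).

Answer: P0:NH2 P1:NH0

Derivation:
Op 1: best P0=NH2 P1=-
Op 2: best P0=NH2 P1=-
Op 3: best P0=NH2 P1=NH0
Op 4: best P0=NH2 P1=NH0
Op 5: best P0=NH2 P1=NH0
Op 6: best P0=NH2 P1=NH0
Op 7: best P0=NH2 P1=NH0
Op 8: best P0=NH0 P1=NH0
Op 9: best P0=NH0 P1=NH0
Op 10: best P0=NH2 P1=NH0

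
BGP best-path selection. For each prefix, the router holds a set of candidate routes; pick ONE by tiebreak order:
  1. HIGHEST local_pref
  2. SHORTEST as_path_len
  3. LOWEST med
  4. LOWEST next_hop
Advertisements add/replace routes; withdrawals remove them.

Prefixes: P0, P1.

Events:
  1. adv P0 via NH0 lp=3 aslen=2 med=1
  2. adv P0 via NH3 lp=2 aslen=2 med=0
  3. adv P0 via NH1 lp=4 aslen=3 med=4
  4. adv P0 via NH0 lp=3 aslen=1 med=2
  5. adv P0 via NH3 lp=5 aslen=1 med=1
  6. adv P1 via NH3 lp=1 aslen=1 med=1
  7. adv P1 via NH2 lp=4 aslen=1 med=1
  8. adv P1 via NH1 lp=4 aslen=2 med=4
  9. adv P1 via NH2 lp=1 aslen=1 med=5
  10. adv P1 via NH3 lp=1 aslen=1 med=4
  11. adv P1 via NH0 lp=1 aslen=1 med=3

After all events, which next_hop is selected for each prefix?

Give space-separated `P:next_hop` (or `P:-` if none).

Op 1: best P0=NH0 P1=-
Op 2: best P0=NH0 P1=-
Op 3: best P0=NH1 P1=-
Op 4: best P0=NH1 P1=-
Op 5: best P0=NH3 P1=-
Op 6: best P0=NH3 P1=NH3
Op 7: best P0=NH3 P1=NH2
Op 8: best P0=NH3 P1=NH2
Op 9: best P0=NH3 P1=NH1
Op 10: best P0=NH3 P1=NH1
Op 11: best P0=NH3 P1=NH1

Answer: P0:NH3 P1:NH1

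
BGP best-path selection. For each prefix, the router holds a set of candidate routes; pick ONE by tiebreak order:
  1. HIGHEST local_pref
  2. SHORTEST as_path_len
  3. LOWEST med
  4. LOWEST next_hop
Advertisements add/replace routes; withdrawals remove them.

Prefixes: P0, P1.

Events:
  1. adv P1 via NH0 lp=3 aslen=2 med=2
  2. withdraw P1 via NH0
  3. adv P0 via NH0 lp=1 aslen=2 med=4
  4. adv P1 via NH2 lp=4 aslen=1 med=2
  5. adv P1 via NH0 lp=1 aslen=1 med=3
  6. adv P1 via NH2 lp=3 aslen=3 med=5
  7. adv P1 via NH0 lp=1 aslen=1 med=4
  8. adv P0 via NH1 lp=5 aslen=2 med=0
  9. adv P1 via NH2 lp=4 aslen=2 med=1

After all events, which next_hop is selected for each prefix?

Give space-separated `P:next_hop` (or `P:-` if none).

Op 1: best P0=- P1=NH0
Op 2: best P0=- P1=-
Op 3: best P0=NH0 P1=-
Op 4: best P0=NH0 P1=NH2
Op 5: best P0=NH0 P1=NH2
Op 6: best P0=NH0 P1=NH2
Op 7: best P0=NH0 P1=NH2
Op 8: best P0=NH1 P1=NH2
Op 9: best P0=NH1 P1=NH2

Answer: P0:NH1 P1:NH2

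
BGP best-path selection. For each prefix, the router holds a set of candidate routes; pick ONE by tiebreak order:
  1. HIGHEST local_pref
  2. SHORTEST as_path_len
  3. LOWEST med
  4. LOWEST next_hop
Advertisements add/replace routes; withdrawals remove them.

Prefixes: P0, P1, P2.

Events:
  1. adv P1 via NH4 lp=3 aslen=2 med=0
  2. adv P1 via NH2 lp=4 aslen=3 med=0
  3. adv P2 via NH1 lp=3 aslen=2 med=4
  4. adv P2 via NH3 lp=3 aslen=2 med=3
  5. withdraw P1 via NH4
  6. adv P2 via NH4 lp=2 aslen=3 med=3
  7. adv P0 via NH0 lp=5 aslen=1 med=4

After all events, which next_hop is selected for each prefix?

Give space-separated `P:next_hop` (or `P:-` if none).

Op 1: best P0=- P1=NH4 P2=-
Op 2: best P0=- P1=NH2 P2=-
Op 3: best P0=- P1=NH2 P2=NH1
Op 4: best P0=- P1=NH2 P2=NH3
Op 5: best P0=- P1=NH2 P2=NH3
Op 6: best P0=- P1=NH2 P2=NH3
Op 7: best P0=NH0 P1=NH2 P2=NH3

Answer: P0:NH0 P1:NH2 P2:NH3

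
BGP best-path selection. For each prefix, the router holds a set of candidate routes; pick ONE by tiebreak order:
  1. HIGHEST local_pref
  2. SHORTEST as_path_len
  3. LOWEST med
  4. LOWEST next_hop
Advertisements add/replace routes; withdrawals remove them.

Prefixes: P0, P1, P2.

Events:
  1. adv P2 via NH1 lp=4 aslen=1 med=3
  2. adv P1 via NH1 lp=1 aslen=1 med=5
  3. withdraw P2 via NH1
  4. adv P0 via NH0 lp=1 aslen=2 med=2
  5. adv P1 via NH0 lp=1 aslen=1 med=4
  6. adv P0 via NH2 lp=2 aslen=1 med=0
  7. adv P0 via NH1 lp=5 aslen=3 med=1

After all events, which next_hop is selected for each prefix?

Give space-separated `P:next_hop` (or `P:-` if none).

Op 1: best P0=- P1=- P2=NH1
Op 2: best P0=- P1=NH1 P2=NH1
Op 3: best P0=- P1=NH1 P2=-
Op 4: best P0=NH0 P1=NH1 P2=-
Op 5: best P0=NH0 P1=NH0 P2=-
Op 6: best P0=NH2 P1=NH0 P2=-
Op 7: best P0=NH1 P1=NH0 P2=-

Answer: P0:NH1 P1:NH0 P2:-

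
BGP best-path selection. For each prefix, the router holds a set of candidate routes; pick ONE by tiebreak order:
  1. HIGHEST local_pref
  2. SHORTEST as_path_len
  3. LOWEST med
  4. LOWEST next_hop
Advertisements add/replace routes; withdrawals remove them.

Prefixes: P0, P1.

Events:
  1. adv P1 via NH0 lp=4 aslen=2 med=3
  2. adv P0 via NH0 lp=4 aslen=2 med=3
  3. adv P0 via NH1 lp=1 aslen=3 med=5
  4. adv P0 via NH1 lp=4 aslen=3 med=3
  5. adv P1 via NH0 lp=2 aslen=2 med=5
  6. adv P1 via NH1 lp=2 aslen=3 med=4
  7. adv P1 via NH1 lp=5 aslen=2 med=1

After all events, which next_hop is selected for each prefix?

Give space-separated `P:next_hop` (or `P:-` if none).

Op 1: best P0=- P1=NH0
Op 2: best P0=NH0 P1=NH0
Op 3: best P0=NH0 P1=NH0
Op 4: best P0=NH0 P1=NH0
Op 5: best P0=NH0 P1=NH0
Op 6: best P0=NH0 P1=NH0
Op 7: best P0=NH0 P1=NH1

Answer: P0:NH0 P1:NH1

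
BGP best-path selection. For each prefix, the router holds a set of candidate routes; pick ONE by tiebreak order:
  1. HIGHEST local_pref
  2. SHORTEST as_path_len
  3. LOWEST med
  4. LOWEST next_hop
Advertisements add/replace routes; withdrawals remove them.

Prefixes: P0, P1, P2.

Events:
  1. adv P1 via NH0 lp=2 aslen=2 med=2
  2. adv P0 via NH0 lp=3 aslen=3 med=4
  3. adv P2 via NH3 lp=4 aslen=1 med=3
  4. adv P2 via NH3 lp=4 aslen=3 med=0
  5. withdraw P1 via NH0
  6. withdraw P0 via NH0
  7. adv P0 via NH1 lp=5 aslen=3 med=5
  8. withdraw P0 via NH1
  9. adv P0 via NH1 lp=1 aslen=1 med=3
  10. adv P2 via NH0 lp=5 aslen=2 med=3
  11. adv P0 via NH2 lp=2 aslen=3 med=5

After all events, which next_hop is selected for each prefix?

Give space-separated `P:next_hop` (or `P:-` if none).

Op 1: best P0=- P1=NH0 P2=-
Op 2: best P0=NH0 P1=NH0 P2=-
Op 3: best P0=NH0 P1=NH0 P2=NH3
Op 4: best P0=NH0 P1=NH0 P2=NH3
Op 5: best P0=NH0 P1=- P2=NH3
Op 6: best P0=- P1=- P2=NH3
Op 7: best P0=NH1 P1=- P2=NH3
Op 8: best P0=- P1=- P2=NH3
Op 9: best P0=NH1 P1=- P2=NH3
Op 10: best P0=NH1 P1=- P2=NH0
Op 11: best P0=NH2 P1=- P2=NH0

Answer: P0:NH2 P1:- P2:NH0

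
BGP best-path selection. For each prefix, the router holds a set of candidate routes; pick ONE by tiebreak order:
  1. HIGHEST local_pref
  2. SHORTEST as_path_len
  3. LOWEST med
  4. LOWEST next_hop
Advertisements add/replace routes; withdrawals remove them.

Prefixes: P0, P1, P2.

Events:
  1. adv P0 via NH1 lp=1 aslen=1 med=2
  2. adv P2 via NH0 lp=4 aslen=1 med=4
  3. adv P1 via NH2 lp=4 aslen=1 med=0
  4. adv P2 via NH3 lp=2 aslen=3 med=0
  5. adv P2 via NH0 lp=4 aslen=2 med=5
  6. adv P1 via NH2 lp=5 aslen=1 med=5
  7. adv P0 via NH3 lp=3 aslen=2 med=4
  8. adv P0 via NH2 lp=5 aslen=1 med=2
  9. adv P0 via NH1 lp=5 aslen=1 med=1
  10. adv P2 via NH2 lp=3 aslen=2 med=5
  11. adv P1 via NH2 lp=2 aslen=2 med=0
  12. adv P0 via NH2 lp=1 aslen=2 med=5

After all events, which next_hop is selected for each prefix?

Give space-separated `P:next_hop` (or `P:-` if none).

Answer: P0:NH1 P1:NH2 P2:NH0

Derivation:
Op 1: best P0=NH1 P1=- P2=-
Op 2: best P0=NH1 P1=- P2=NH0
Op 3: best P0=NH1 P1=NH2 P2=NH0
Op 4: best P0=NH1 P1=NH2 P2=NH0
Op 5: best P0=NH1 P1=NH2 P2=NH0
Op 6: best P0=NH1 P1=NH2 P2=NH0
Op 7: best P0=NH3 P1=NH2 P2=NH0
Op 8: best P0=NH2 P1=NH2 P2=NH0
Op 9: best P0=NH1 P1=NH2 P2=NH0
Op 10: best P0=NH1 P1=NH2 P2=NH0
Op 11: best P0=NH1 P1=NH2 P2=NH0
Op 12: best P0=NH1 P1=NH2 P2=NH0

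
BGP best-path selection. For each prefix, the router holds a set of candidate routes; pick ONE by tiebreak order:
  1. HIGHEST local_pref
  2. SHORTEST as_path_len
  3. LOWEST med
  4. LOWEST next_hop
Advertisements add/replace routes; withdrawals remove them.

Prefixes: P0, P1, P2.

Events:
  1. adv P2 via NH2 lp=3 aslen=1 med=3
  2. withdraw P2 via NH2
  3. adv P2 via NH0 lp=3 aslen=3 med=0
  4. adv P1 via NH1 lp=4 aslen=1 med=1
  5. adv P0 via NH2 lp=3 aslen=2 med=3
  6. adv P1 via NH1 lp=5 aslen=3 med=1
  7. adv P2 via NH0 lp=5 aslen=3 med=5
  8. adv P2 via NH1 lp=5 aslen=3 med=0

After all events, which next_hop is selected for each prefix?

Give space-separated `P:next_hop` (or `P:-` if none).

Op 1: best P0=- P1=- P2=NH2
Op 2: best P0=- P1=- P2=-
Op 3: best P0=- P1=- P2=NH0
Op 4: best P0=- P1=NH1 P2=NH0
Op 5: best P0=NH2 P1=NH1 P2=NH0
Op 6: best P0=NH2 P1=NH1 P2=NH0
Op 7: best P0=NH2 P1=NH1 P2=NH0
Op 8: best P0=NH2 P1=NH1 P2=NH1

Answer: P0:NH2 P1:NH1 P2:NH1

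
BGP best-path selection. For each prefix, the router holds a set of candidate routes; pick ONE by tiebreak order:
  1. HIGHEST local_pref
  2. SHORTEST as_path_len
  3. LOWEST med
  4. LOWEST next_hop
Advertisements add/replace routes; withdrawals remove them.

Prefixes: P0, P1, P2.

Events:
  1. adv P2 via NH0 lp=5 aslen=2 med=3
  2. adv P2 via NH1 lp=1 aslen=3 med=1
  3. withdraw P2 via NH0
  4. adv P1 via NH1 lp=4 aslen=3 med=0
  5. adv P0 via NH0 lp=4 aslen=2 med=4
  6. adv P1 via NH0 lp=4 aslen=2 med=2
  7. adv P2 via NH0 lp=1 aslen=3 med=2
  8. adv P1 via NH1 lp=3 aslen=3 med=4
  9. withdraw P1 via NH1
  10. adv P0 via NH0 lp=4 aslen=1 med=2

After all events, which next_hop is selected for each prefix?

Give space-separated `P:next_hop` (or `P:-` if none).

Op 1: best P0=- P1=- P2=NH0
Op 2: best P0=- P1=- P2=NH0
Op 3: best P0=- P1=- P2=NH1
Op 4: best P0=- P1=NH1 P2=NH1
Op 5: best P0=NH0 P1=NH1 P2=NH1
Op 6: best P0=NH0 P1=NH0 P2=NH1
Op 7: best P0=NH0 P1=NH0 P2=NH1
Op 8: best P0=NH0 P1=NH0 P2=NH1
Op 9: best P0=NH0 P1=NH0 P2=NH1
Op 10: best P0=NH0 P1=NH0 P2=NH1

Answer: P0:NH0 P1:NH0 P2:NH1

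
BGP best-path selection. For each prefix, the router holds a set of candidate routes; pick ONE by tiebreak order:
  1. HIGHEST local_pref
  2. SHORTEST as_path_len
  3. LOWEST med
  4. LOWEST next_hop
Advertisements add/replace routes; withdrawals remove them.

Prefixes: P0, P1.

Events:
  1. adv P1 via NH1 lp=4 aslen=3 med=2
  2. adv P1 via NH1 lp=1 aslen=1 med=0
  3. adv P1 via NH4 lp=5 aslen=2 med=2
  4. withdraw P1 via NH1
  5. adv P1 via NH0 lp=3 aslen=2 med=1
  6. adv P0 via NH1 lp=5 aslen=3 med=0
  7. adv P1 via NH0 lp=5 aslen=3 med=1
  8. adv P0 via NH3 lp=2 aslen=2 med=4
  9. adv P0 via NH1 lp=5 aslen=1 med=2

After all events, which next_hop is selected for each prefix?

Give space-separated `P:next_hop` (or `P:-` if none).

Op 1: best P0=- P1=NH1
Op 2: best P0=- P1=NH1
Op 3: best P0=- P1=NH4
Op 4: best P0=- P1=NH4
Op 5: best P0=- P1=NH4
Op 6: best P0=NH1 P1=NH4
Op 7: best P0=NH1 P1=NH4
Op 8: best P0=NH1 P1=NH4
Op 9: best P0=NH1 P1=NH4

Answer: P0:NH1 P1:NH4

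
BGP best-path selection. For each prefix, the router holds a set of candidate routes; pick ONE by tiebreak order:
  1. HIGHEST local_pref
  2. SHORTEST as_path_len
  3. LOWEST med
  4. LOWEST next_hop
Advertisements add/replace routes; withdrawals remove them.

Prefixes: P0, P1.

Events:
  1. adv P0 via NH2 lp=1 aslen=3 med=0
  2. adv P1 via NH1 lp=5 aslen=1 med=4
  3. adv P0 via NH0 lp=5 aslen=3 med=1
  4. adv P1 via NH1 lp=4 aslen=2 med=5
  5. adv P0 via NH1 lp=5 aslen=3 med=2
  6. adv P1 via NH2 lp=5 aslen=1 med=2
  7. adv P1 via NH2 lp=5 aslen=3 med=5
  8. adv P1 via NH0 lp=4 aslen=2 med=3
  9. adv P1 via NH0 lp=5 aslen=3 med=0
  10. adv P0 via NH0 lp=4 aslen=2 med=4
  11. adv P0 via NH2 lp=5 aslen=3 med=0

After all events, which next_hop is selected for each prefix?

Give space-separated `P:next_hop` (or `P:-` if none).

Op 1: best P0=NH2 P1=-
Op 2: best P0=NH2 P1=NH1
Op 3: best P0=NH0 P1=NH1
Op 4: best P0=NH0 P1=NH1
Op 5: best P0=NH0 P1=NH1
Op 6: best P0=NH0 P1=NH2
Op 7: best P0=NH0 P1=NH2
Op 8: best P0=NH0 P1=NH2
Op 9: best P0=NH0 P1=NH0
Op 10: best P0=NH1 P1=NH0
Op 11: best P0=NH2 P1=NH0

Answer: P0:NH2 P1:NH0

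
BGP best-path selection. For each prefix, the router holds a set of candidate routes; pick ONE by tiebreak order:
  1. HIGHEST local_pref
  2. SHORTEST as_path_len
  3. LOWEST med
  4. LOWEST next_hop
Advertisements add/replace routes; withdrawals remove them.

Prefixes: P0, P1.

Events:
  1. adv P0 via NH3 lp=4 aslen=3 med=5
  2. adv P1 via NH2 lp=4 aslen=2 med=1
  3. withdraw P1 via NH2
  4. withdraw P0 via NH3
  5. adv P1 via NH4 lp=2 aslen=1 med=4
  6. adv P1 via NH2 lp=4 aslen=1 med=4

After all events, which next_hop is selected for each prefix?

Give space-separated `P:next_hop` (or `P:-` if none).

Op 1: best P0=NH3 P1=-
Op 2: best P0=NH3 P1=NH2
Op 3: best P0=NH3 P1=-
Op 4: best P0=- P1=-
Op 5: best P0=- P1=NH4
Op 6: best P0=- P1=NH2

Answer: P0:- P1:NH2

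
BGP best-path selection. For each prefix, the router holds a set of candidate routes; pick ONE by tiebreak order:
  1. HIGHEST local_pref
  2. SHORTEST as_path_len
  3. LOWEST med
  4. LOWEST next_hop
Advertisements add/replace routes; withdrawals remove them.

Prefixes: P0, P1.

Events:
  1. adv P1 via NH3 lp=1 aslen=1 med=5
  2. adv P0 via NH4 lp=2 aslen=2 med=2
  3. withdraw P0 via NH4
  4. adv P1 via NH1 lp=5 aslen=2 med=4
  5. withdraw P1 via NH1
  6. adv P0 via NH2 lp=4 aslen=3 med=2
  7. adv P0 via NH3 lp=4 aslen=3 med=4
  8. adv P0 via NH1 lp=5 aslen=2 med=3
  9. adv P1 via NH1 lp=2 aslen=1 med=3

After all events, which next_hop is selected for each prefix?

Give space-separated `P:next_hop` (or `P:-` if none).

Op 1: best P0=- P1=NH3
Op 2: best P0=NH4 P1=NH3
Op 3: best P0=- P1=NH3
Op 4: best P0=- P1=NH1
Op 5: best P0=- P1=NH3
Op 6: best P0=NH2 P1=NH3
Op 7: best P0=NH2 P1=NH3
Op 8: best P0=NH1 P1=NH3
Op 9: best P0=NH1 P1=NH1

Answer: P0:NH1 P1:NH1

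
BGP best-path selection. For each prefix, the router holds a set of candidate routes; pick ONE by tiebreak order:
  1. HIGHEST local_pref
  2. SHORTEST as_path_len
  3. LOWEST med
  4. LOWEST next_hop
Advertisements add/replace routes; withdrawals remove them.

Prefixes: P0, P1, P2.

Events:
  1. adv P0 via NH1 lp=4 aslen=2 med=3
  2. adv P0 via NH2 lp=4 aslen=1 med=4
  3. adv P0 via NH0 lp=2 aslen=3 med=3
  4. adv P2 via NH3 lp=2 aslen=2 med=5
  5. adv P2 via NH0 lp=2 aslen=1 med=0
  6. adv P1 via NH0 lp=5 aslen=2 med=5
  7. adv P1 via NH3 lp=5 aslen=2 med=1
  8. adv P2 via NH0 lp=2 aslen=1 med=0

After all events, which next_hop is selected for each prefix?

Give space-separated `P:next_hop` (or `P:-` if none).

Answer: P0:NH2 P1:NH3 P2:NH0

Derivation:
Op 1: best P0=NH1 P1=- P2=-
Op 2: best P0=NH2 P1=- P2=-
Op 3: best P0=NH2 P1=- P2=-
Op 4: best P0=NH2 P1=- P2=NH3
Op 5: best P0=NH2 P1=- P2=NH0
Op 6: best P0=NH2 P1=NH0 P2=NH0
Op 7: best P0=NH2 P1=NH3 P2=NH0
Op 8: best P0=NH2 P1=NH3 P2=NH0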